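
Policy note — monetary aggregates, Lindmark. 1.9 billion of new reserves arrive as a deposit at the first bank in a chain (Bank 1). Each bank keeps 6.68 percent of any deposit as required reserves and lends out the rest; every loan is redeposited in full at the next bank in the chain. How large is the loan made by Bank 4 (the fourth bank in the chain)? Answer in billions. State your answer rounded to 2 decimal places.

1.44 billion

Each bank lends a fraction (1 − rr) = 0.9332 of the deposit it receives, so Bank 4 receives 1.9·0.9332^3 and lends 1.9·0.9332^4 ≈ 1.4410 billion.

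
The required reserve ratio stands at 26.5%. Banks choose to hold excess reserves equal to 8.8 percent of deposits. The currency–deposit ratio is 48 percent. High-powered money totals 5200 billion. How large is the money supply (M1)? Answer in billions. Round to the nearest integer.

The money multiplier is m = (1 + c) / (rr + e + c) = (1 + 0.48) / (0.265 + 0.088 + 0.48) ≈ 1.77671.
So M = m × MB = 1.77671 × 5200 = 9238.892 billion.

9239 billion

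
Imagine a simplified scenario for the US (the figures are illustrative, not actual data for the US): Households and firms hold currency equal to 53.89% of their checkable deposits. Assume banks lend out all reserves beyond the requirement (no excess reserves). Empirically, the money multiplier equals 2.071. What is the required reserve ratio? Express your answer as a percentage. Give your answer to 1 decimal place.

Using m = 2.071. Since m = (1 + c)/(c + rr + e), the denominator satisfies c + rr + e = (1 + c)/m = (1 + 0.5389) / 2.071 ≈ 0.743071.
With c = 0.5389 and e = 0, the required reserve ratio is 0.743071 − 0.5389 − 0 = 0.204171.

20.4%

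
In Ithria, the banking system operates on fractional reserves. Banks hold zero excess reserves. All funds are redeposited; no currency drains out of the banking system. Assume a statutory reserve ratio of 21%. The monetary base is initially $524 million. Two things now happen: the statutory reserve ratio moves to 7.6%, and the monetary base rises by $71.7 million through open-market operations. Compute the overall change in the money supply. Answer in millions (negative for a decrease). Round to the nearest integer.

$5343 million

Before: m₁ = 1 / (0.21) ≈ 4.7619, MB₁ = 524, so M₁ = 4.7619 × 524 = 2495.2356 million.
After: m₂ = 1 / (0.076) ≈ 13.1579, MB₂ = 524 + 71.7 = 595.7, so M₂ = 13.1579 × 595.7 ≈ 7838.161 million.
ΔM = M₂ − M₁ = 7838.161 − 2495.2356 = 5342.9254 million.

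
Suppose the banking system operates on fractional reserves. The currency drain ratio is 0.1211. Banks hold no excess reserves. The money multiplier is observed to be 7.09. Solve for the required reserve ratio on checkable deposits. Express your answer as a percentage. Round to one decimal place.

Using m = 7.09. Since m = (1 + c)/(c + rr + e), the denominator satisfies c + rr + e = (1 + c)/m = (1 + 0.1211) / 7.09 ≈ 0.158124.
With c = 0.1211 and e = 0, the required reserve ratio on checkable deposits is 0.158124 − 0.1211 − 0 = 0.037024.

3.7%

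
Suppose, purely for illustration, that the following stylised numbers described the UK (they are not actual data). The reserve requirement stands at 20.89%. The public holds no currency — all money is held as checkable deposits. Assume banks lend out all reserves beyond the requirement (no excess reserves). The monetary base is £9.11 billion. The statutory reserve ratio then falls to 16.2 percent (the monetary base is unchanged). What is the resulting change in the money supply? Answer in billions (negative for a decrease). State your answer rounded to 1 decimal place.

£12.6 billion

Initially m₁ = 1 / (0.2089) ≈ 4.7870, so M₁ = 4.7870 × 9.11 ≈ 43.6096 billion.
After the change m₂ = 1 / (0.162) ≈ 6.1728, so M₂ = 6.1728 × 9.11 ≈ 56.2342 billion.
ΔM = M₂ − M₁ = 56.2342 − 43.6096 = 12.6246 billion.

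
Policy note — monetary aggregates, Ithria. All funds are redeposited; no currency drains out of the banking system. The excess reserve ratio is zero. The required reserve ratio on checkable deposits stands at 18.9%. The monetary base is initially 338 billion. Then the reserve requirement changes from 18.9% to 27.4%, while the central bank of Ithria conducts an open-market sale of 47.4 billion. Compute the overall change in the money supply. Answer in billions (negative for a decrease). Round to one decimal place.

-727.8 billion

Before: m₁ = 1 / (0.189) ≈ 5.29101, MB₁ = 338, so M₁ = 5.29101 × 338 ≈ 1788.3614 billion.
After: m₂ = 1 / (0.274) ≈ 3.64964, MB₂ = 338 − 47.4 = 290.6, so M₂ = 3.64964 × 290.6 ≈ 1060.5854 billion.
ΔM = M₂ − M₁ = 1060.5854 − 1788.3614 = -727.776 billion.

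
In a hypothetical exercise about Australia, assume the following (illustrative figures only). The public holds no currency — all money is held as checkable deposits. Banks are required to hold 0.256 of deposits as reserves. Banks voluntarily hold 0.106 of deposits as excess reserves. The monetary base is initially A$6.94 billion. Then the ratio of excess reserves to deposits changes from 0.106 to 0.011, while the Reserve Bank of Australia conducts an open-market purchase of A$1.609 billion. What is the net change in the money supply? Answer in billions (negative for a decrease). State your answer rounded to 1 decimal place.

A$12.8 billion

Before: m₁ = 1 / (0.256 + 0.106) ≈ 2.7624, MB₁ = 6.94, so M₁ = 2.7624 × 6.94 ≈ 19.1711 billion.
After: m₂ = 1 / (0.256 + 0.011) ≈ 3.7453, MB₂ = 6.94 + 1.609 = 8.549, so M₂ = 3.7453 × 8.549 ≈ 32.0186 billion.
ΔM = M₂ − M₁ = 32.0186 − 19.1711 = 12.8475 billion.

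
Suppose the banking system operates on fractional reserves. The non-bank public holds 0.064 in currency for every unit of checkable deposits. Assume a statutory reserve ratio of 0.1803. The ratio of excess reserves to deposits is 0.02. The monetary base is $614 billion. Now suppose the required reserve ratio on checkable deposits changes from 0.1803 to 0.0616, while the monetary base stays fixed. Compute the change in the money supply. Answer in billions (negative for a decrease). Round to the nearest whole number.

$2015 billion

Initially m₁ = (1 + 0.064) / (0.1803 + 0.02 + 0.064) ≈ 4.0257, so M₁ = 4.0257 × 614 = 2471.7798 billion.
After the change m₂ = (1 + 0.064) / (0.0616 + 0.02 + 0.064) ≈ 7.3077, so M₂ = 7.3077 × 614 = 4486.9278 billion.
ΔM = M₂ − M₁ = 4486.9278 − 2471.7798 = 2015.148 billion.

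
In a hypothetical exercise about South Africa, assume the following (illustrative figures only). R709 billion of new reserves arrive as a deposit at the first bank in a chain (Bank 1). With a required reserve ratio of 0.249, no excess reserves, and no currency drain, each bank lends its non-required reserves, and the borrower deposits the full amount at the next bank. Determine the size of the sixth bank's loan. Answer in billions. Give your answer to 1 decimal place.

Each bank lends a fraction (1 − rr) = 0.7510 of the deposit it receives, so Bank 6 receives 709·0.7510^5 and lends 709·0.7510^6 ≈ 127.1996 billion.

R127.2 billion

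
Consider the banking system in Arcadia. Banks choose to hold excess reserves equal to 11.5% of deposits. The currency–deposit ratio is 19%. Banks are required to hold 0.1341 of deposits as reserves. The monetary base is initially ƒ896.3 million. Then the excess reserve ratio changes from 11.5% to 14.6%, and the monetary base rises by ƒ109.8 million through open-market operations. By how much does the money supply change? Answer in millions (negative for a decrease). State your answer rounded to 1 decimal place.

Before: m₁ = (1 + 0.19) / (0.1341 + 0.115 + 0.19) ≈ 2.710089, MB₁ = 896.3, so M₁ = 2.710089 × 896.3 ≈ 2429.0528 million.
After: m₂ = (1 + 0.19) / (0.1341 + 0.146 + 0.19) ≈ 2.531376, MB₂ = 896.3 + 109.8 = 1006.1, so M₂ = 2.531376 × 1006.1 ≈ 2546.8174 million.
ΔM = M₂ − M₁ = 2546.8174 − 2429.0528 = 117.7646 million.

ƒ117.8 million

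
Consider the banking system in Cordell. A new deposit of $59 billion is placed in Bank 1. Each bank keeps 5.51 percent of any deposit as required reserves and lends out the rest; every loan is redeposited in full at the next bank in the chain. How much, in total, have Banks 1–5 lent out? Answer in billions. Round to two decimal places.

Bank i lends (1 − rr)^i of the original deposit: Bank 1 lends 59·0.9449 = 55.7491, Bank 2 lends 59·0.9449² ≈ 52.6773, and so on.
Summing a geometric series: total = 59·[0.9449·(1 − 0.9449^5) / (1 − 0.9449)] ≈ 249.6742 billion.

$249.67 billion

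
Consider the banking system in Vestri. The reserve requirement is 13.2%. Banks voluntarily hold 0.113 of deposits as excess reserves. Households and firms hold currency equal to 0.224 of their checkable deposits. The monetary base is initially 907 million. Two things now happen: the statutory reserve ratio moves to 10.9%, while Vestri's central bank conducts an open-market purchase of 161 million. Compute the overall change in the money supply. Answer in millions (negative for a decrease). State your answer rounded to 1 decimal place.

Before: m₁ = (1 + 0.224) / (0.132 + 0.113 + 0.224) ≈ 2.609808, MB₁ = 907, so M₁ = 2.609808 × 907 ≈ 2367.0959 million.
After: m₂ = (1 + 0.224) / (0.109 + 0.113 + 0.224) ≈ 2.744395, MB₂ = 907 + 161 = 1068, so M₂ = 2.744395 × 1068 ≈ 2931.0139 million.
ΔM = M₂ − M₁ = 2931.0139 − 2367.0959 = 563.918 million.

563.9 million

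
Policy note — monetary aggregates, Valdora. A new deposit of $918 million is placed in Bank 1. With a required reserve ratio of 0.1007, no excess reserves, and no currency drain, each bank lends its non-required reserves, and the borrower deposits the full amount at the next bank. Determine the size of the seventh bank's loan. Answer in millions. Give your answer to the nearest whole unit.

$437 million

Each bank lends a fraction (1 − rr) = 0.8993 of the deposit it receives, so Bank 7 receives 918·0.8993^6 and lends 918·0.8993^7 ≈ 436.6916 million.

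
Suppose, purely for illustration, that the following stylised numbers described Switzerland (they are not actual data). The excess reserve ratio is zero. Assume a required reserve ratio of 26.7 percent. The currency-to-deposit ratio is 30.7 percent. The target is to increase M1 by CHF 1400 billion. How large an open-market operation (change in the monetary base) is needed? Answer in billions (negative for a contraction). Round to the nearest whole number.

CHF 615 billion

The money multiplier is m = (1 + c) / (rr + c) = (1 + 0.307) / (0.267 + 0.307) ≈ 2.27700.
ΔMB = ΔM / m = (+1400) / 2.27700 ≈ 614.8441 billion.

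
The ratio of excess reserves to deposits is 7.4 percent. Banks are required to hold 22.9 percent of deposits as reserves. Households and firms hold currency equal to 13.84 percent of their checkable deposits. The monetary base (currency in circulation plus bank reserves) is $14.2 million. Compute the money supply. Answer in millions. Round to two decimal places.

$36.62 million

The money multiplier is m = (1 + c) / (rr + e + c) = (1 + 0.1384) / (0.229 + 0.074 + 0.1384) ≈ 2.57907.
So M = m × MB = 2.57907 × 14.2 ≈ 36.6228 million.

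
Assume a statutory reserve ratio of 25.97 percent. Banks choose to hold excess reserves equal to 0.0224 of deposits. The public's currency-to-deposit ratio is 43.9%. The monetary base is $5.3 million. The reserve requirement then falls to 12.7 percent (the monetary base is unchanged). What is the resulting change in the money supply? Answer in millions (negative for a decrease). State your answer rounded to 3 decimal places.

$2.385 million

Initially m₁ = (1 + 0.439) / (0.2597 + 0.0224 + 0.439) ≈ 1.99556, so M₁ = 1.99556 × 5.3 ≈ 10.5765 million.
After the change m₂ = (1 + 0.439) / (0.127 + 0.0224 + 0.439) ≈ 2.44562, so M₂ = 2.44562 × 5.3 ≈ 12.9618 million.
ΔM = M₂ − M₁ = 12.9618 − 10.5765 = 2.3853 million.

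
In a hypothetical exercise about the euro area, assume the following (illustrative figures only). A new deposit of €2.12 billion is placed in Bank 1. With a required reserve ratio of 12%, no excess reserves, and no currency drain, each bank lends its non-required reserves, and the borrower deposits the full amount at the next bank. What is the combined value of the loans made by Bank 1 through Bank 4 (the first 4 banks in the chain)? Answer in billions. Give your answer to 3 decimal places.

€6.223 billion

Bank i lends (1 − rr)^i of the original deposit: Bank 1 lends 2.12·0.8800 = 1.8656, Bank 2 lends 2.12·0.8800² ≈ 1.6417, and so on.
Summing a geometric series: total = 2.12·[0.8800·(1 − 0.8800^4) / (1 − 0.8800)] ≈ 6.2234 billion.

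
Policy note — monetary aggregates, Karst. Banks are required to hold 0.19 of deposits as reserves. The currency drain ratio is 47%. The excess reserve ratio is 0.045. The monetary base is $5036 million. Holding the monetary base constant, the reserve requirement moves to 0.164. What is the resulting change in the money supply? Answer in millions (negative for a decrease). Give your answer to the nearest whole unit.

Initially m₁ = (1 + 0.47) / (0.19 + 0.045 + 0.47) ≈ 2.08511, so M₁ = 2.08511 × 5036 ≈ 10500.614 million.
After the change m₂ = (1 + 0.47) / (0.164 + 0.045 + 0.47) ≈ 2.16495, so M₂ = 2.16495 × 5036 = 10902.6882 million.
ΔM = M₂ − M₁ = 10902.6882 − 10500.614 = 402.0742 million.

$402 million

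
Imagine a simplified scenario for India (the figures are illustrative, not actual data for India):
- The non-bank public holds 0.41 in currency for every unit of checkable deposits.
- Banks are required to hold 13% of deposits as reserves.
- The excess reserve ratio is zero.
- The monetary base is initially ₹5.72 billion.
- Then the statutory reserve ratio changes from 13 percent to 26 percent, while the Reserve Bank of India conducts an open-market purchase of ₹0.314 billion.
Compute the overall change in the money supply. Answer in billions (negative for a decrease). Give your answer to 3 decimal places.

Before: m₁ = (1 + 0.41) / (0.13 + 0.41) ≈ 2.61111, MB₁ = 5.72, so M₁ = 2.61111 × 5.72 ≈ 14.9355 billion.
After: m₂ = (1 + 0.41) / (0.26 + 0.41) ≈ 2.10448, MB₂ = 5.72 + 0.314 = 6.034, so M₂ = 2.10448 × 6.034 ≈ 12.6984 billion.
ΔM = M₂ − M₁ = 12.6984 − 14.9355 = -2.2371 billion.

-2.237 billion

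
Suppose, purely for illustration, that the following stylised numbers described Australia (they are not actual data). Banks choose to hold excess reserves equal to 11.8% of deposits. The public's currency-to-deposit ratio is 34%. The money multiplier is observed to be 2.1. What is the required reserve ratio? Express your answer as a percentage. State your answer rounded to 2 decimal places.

Using m = 2.1. Since m = (1 + c)/(c + rr + e), the denominator satisfies c + rr + e = (1 + c)/m = (1 + 0.34) / 2.1 ≈ 0.638095.
With c = 0.34 and e = 0.118, the required reserve ratio is 0.638095 − 0.34 − 0.118 = 0.180095.

18.01%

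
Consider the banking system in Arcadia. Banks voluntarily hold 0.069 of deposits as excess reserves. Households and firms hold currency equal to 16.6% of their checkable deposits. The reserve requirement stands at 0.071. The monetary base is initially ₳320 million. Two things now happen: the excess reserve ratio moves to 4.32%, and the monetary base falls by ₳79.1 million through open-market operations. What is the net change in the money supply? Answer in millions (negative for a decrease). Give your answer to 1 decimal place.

-216.9 million

Before: m₁ = (1 + 0.166) / (0.071 + 0.069 + 0.166) ≈ 3.81046, MB₁ = 320, so M₁ = 3.81046 × 320 = 1219.3472 million.
After: m₂ = (1 + 0.166) / (0.071 + 0.0432 + 0.166) ≈ 4.16131, MB₂ = 320 − 79.1 = 240.9, so M₂ = 4.16131 × 240.9 ≈ 1002.4596 million.
ΔM = M₂ − M₁ = 1002.4596 − 1219.3472 = -216.8876 million.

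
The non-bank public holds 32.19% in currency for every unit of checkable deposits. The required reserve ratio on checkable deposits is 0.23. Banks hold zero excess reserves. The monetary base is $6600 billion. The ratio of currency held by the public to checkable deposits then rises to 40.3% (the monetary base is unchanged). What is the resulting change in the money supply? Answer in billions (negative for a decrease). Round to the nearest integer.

-1180 billion

Initially m₁ = (1 + 0.3219) / (0.23 + 0.3219) ≈ 2.39518, so M₁ = 2.39518 × 6600 = 15808.188 billion.
After the change m₂ = (1 + 0.403) / (0.23 + 0.403) ≈ 2.21643, so M₂ = 2.21643 × 6600 = 14628.438 billion.
ΔM = M₂ − M₁ = 14628.438 − 15808.188 = -1179.75 billion.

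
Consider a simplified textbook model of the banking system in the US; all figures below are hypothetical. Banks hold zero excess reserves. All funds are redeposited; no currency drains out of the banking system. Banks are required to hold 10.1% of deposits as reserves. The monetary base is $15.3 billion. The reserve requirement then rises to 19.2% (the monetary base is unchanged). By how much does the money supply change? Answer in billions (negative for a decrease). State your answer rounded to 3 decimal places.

-71.798 billion

Initially m₁ = 1 / (0.101) ≈ 9.900990, so M₁ = 9.900990 × 15.3 ≈ 151.4851 billion.
After the change m₂ = 1 / (0.192) ≈ 5.208333, so M₂ = 5.208333 × 15.3 ≈ 79.6875 billion.
ΔM = M₂ − M₁ = 79.6875 − 151.4851 = -71.7976 billion.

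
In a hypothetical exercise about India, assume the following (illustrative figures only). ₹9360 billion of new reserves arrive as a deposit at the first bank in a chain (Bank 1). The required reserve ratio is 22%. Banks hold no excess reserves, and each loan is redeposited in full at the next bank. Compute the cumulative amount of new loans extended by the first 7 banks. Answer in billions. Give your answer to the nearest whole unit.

Bank i lends (1 − rr)^i of the original deposit: Bank 1 lends 9360·0.7800 = 7300.8000, Bank 2 lends 9360·0.7800² = 5694.6240, and so on.
Summing a geometric series: total = 9360·[0.7800·(1 − 0.7800^7) / (1 − 0.7800)] ≈ 27356.2407 billion.

₹27356 billion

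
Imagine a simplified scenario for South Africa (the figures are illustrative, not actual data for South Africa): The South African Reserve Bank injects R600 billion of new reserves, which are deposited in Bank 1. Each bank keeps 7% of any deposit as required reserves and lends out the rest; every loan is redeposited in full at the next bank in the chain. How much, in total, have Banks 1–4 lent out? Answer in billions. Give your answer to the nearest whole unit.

R2008 billion

Bank i lends (1 − rr)^i of the original deposit: Bank 1 lends 600·0.9300 = 558.0000, Bank 2 lends 600·0.9300² = 518.9400, and so on.
Summing a geometric series: total = 600·[0.9300·(1 − 0.9300^4) / (1 − 0.9300)] ≈ 2008.3854 billion.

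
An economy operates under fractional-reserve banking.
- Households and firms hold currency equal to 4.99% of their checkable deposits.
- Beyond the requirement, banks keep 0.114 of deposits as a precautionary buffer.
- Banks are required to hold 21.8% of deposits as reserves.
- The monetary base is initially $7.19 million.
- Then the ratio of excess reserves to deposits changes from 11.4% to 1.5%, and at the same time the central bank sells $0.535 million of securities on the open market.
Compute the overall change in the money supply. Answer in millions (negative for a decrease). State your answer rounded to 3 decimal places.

$4.932 million

Before: m₁ = (1 + 0.0499) / (0.218 + 0.114 + 0.0499) ≈ 2.74915, MB₁ = 7.19, so M₁ = 2.74915 × 7.19 ≈ 19.7664 million.
After: m₂ = (1 + 0.0499) / (0.218 + 0.015 + 0.0499) ≈ 3.71121, MB₂ = 7.19 − 0.535 = 6.655, so M₂ = 3.71121 × 6.655 ≈ 24.6981 million.
ΔM = M₂ − M₁ = 24.6981 − 19.7664 = 4.9317 million.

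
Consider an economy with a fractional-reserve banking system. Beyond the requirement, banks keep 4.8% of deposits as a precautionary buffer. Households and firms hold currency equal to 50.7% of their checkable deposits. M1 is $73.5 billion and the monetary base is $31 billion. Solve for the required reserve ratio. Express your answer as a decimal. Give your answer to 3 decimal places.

0.081

Using m = M/MB = 73.5/31 ≈ 2.370968. Since m = (1 + c)/(c + rr + e), the denominator satisfies c + rr + e = (1 + c)/m = (1 + 0.507) / 2.370968 ≈ 0.635605.
With c = 0.507 and e = 0.048, the required reserve ratio is 0.635605 − 0.507 − 0.048 = 0.080605.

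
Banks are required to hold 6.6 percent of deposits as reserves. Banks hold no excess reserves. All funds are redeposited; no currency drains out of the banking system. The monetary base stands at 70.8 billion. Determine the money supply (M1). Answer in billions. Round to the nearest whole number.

1073 billion

With no currency drain or excess reserves, the money multiplier is m = 1/rr = 1/0.066 ≈ 15.1515.
Money supply M = m × MB = 15.1515 × 70.8 = 1072.7262 billion.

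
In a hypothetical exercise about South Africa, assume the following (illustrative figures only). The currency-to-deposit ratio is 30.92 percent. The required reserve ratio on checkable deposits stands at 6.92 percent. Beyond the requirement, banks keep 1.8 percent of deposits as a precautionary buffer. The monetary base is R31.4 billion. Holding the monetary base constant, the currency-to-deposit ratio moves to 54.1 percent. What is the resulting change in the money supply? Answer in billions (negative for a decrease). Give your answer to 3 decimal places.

-26.680 billion

Initially m₁ = (1 + 0.3092) / (0.0692 + 0.018 + 0.3092) ≈ 3.302725, so M₁ = 3.302725 × 31.4 ≈ 103.7056 billion.
After the change m₂ = (1 + 0.541) / (0.0692 + 0.018 + 0.541) ≈ 2.453040, so M₂ = 2.453040 × 31.4 ≈ 77.0255 billion.
ΔM = M₂ − M₁ = 77.0255 − 103.7056 = -26.6801 billion.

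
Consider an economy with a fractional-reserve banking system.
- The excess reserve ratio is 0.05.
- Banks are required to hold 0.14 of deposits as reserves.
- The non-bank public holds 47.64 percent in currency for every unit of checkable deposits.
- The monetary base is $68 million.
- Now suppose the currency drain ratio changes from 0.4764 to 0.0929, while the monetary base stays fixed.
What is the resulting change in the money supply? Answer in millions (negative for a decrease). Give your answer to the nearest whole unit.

$112 million

Initially m₁ = (1 + 0.4764) / (0.14 + 0.05 + 0.4764) ≈ 2.2155, so M₁ = 2.2155 × 68 = 150.654 million.
After the change m₂ = (1 + 0.0929) / (0.14 + 0.05 + 0.0929) ≈ 3.8632, so M₂ = 3.8632 × 68 = 262.6976 million.
ΔM = M₂ − M₁ = 262.6976 − 150.654 = 112.0436 million.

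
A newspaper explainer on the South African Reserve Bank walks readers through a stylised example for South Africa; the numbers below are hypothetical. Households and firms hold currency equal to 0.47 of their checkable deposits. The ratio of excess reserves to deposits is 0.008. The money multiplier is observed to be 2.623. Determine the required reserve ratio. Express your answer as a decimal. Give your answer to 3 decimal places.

0.082

Using m = 2.623. Since m = (1 + c)/(c + rr + e), the denominator satisfies c + rr + e = (1 + c)/m = (1 + 0.47) / 2.623 ≈ 0.560427.
With c = 0.47 and e = 0.008, the required reserve ratio is 0.560427 − 0.47 − 0.008 = 0.082427.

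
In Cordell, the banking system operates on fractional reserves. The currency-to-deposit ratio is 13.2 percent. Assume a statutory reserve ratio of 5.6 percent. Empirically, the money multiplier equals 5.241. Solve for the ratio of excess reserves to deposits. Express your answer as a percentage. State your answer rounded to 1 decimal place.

2.8%

Using m = 5.241. Since m = (1 + c)/(c + rr + e), the denominator satisfies c + rr + e = (1 + c)/m = (1 + 0.132) / 5.241 ≈ 0.215989.
With c = 0.132 and rr = 0.056, the ratio of excess reserves to deposits is 0.215989 − 0.132 − 0.056 = 0.027989.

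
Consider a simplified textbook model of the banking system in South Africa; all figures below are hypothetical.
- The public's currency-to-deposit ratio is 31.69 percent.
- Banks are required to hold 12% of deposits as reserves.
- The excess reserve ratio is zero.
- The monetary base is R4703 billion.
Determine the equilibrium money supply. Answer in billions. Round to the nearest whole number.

R14176 billion

The money multiplier is m = (1 + c) / (rr + c) = (1 + 0.3169) / (0.12 + 0.3169) ≈ 3.01419.
So M = m × MB = 3.01419 × 4703 ≈ 14175.7356 billion.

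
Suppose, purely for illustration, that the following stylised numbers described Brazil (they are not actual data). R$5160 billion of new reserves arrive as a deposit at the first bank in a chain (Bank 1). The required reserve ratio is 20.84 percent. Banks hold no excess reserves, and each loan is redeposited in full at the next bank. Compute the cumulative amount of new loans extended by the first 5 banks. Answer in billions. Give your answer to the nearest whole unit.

Bank i lends (1 − rr)^i of the original deposit: Bank 1 lends 5160·0.7916 = 4084.6560, Bank 2 lends 5160·0.7916² ≈ 3233.4137, and so on.
Summing a geometric series: total = 5160·[0.7916·(1 − 0.7916^5) / (1 − 0.7916)] ≈ 13507.7008 billion.

R$13508 billion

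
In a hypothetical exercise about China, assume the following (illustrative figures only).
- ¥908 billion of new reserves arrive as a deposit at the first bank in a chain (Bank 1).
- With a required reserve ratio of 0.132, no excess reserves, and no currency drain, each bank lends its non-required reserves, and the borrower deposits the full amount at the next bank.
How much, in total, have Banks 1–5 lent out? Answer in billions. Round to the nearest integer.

Bank i lends (1 − rr)^i of the original deposit: Bank 1 lends 908·0.8680 = 788.1440, Bank 2 lends 908·0.8680² ≈ 684.1090, and so on.
Summing a geometric series: total = 908·[0.8680·(1 − 0.8680^5) / (1 − 0.8680)] ≈ 3028.8719 billion.

¥3029 billion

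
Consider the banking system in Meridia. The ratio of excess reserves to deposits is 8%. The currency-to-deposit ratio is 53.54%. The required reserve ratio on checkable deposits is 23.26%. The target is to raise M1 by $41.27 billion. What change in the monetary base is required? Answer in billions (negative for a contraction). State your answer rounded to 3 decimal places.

The money multiplier is m = (1 + c) / (rr + e + c) = (1 + 0.5354) / (0.2326 + 0.08 + 0.5354) ≈ 1.810613.
ΔMB = ΔM / m = (+41.27) / 1.810613 ≈ 22.7934 billion.

$22.793 billion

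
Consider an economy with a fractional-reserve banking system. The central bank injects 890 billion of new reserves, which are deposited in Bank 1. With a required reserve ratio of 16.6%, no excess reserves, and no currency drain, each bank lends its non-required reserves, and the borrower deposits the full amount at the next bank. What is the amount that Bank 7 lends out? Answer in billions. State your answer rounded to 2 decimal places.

Each bank lends a fraction (1 − rr) = 0.8340 of the deposit it receives, so Bank 7 receives 890·0.8340^6 and lends 890·0.8340^7 ≈ 249.7770 billion.

249.78 billion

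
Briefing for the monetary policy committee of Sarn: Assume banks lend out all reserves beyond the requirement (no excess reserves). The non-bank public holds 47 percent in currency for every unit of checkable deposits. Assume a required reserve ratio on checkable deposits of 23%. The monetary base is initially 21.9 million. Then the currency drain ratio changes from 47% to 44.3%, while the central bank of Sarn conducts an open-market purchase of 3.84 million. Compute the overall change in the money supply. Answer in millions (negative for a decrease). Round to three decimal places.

Before: m₁ = (1 + 0.47) / (0.23 + 0.47) = 2.1, MB₁ = 21.9, so M₁ = 2.1 × 21.9 = 45.99 million.
After: m₂ = (1 + 0.443) / (0.23 + 0.443) ≈ 2.144131, MB₂ = 21.9 + 3.84 = 25.74, so M₂ = 2.144131 × 25.74 ≈ 55.1899 million.
ΔM = M₂ − M₁ = 55.1899 − 45.99 = 9.1999 million.

9.200 million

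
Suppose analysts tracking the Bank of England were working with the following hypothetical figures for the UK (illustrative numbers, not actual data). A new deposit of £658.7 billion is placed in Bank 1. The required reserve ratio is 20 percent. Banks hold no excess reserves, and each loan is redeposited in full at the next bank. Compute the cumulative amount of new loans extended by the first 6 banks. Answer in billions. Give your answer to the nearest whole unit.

£1944 billion

Bank i lends (1 − rr)^i of the original deposit: Bank 1 lends 658.7·0.8000 = 526.9600, Bank 2 lends 658.7·0.8000² = 421.5680, and so on.
Summing a geometric series: total = 658.7·[0.8000·(1 − 0.8000^6) / (1 − 0.8000)] ≈ 1944.1030 billion.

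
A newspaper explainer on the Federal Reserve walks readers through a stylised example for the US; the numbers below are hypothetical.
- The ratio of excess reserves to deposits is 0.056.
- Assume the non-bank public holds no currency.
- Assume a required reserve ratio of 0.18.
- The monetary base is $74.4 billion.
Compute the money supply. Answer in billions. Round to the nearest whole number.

$315 billion

The money multiplier is m = 1 / (rr + e) = 1 / (0.18 + 0.056) ≈ 4.2373.
So M = m × MB = 4.2373 × 74.4 ≈ 315.2551 billion.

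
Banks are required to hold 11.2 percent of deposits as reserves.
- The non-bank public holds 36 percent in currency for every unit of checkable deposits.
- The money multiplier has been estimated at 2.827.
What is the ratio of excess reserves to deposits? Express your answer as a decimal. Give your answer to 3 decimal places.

Using m = 2.827. Since m = (1 + c)/(c + rr + e), the denominator satisfies c + rr + e = (1 + c)/m = (1 + 0.36) / 2.827 ≈ 0.481075.
With c = 0.36 and rr = 0.112, the ratio of excess reserves to deposits is 0.481075 − 0.36 − 0.112 = 0.009075.

0.009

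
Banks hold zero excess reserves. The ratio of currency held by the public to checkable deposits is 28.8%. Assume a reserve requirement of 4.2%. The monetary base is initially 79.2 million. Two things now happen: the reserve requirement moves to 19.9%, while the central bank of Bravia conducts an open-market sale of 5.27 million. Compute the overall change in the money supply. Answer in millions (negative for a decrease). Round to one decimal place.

Before: m₁ = (1 + 0.288) / (0.042 + 0.288) ≈ 3.9030, MB₁ = 79.2, so M₁ = 3.9030 × 79.2 = 309.1176 million.
After: m₂ = (1 + 0.288) / (0.199 + 0.288) ≈ 2.6448, MB₂ = 79.2 − 5.27 = 73.93, so M₂ = 2.6448 × 73.93 ≈ 195.5301 million.
ΔM = M₂ − M₁ = 195.5301 − 309.1176 = -113.5875 million.

-113.6 million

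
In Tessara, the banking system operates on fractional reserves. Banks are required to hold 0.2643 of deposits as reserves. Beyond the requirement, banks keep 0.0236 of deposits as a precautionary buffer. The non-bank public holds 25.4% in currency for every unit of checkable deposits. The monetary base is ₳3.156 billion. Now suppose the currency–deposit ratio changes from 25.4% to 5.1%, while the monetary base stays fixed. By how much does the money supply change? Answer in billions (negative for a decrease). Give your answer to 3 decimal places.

₳2.484 billion

Initially m₁ = (1 + 0.254) / (0.2643 + 0.0236 + 0.254) ≈ 2.31408, so M₁ = 2.31408 × 3.156 ≈ 7.3032 billion.
After the change m₂ = (1 + 0.051) / (0.2643 + 0.0236 + 0.051) ≈ 3.10121, so M₂ = 3.10121 × 3.156 ≈ 9.7874 billion.
ΔM = M₂ − M₁ = 9.7874 − 7.3032 = 2.4842 billion.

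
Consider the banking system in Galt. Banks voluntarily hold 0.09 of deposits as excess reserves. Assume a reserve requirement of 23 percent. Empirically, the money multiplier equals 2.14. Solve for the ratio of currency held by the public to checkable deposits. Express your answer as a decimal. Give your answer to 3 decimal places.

0.276

Using m = 2.14. From m = (1 + c)/(c + rr + e), rearranging gives 1 + c = m·(c + rr + e), so c·(1 − m) = m·(rr + e) − 1.
Hence c = [m·(rr + e) − 1]/(1 − m) = [2.14 × (0.23 + 0.09) − 1] / (1 − 2.14) ≈ 0.276491.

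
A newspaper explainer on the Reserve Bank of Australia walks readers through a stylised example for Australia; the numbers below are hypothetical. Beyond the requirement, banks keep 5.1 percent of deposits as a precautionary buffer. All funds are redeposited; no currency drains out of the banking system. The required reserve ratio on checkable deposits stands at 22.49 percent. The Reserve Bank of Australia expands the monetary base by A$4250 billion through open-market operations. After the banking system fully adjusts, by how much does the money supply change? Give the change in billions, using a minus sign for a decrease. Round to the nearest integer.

The money multiplier is m = 1 / (rr + e) = 1 / (0.2249 + 0.051) ≈ 3.62450.
The purchase adds 4250 billion of base, so ΔM = m × ΔMB = 3.62450 × (+4250) = 15404.125 billion.

A$15404 billion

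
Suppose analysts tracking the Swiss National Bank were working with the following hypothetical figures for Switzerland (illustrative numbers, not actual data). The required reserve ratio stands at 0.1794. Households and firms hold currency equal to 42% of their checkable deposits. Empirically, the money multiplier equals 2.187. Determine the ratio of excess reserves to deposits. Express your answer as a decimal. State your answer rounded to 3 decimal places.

0.050

Using m = 2.187. Since m = (1 + c)/(c + rr + e), the denominator satisfies c + rr + e = (1 + c)/m = (1 + 0.42) / 2.187 ≈ 0.649291.
With c = 0.42 and rr = 0.1794, the ratio of excess reserves to deposits is 0.649291 − 0.42 − 0.1794 = 0.049891.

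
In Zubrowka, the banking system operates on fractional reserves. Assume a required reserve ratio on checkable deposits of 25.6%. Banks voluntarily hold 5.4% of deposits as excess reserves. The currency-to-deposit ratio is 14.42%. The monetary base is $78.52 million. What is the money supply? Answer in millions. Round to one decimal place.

The money multiplier is m = (1 + c) / (rr + e + c) = (1 + 0.1442) / (0.256 + 0.054 + 0.1442) ≈ 2.5192.
So M = m × MB = 2.5192 × 78.52 ≈ 197.8076 million.

$197.8 million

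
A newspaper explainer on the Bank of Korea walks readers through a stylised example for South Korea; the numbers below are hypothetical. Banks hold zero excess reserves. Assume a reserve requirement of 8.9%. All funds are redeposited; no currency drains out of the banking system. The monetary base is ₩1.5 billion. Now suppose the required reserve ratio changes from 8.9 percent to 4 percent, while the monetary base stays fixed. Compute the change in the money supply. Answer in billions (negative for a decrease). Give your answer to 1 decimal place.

Initially m₁ = 1 / (0.089) ≈ 11.2360, so M₁ = 11.2360 × 1.5 = 16.854 billion.
After the change m₂ = 1 / (0.04) = 25, so M₂ = 25 × 1.5 = 37.5 billion.
ΔM = M₂ − M₁ = 37.5 − 16.854 = 20.646 billion.

₩20.6 billion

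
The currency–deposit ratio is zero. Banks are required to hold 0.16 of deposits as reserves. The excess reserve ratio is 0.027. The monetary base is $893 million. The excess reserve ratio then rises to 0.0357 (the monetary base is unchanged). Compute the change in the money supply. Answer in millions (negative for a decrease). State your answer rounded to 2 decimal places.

Initially m₁ = 1 / (0.16 + 0.027) ≈ 5.347594, so M₁ = 5.347594 × 893 ≈ 4775.4014 million.
After the change m₂ = 1 / (0.16 + 0.0357) ≈ 5.109862, so M₂ = 5.109862 × 893 ≈ 4563.1068 million.
ΔM = M₂ − M₁ = 4563.1068 − 4775.4014 = -212.2946 million.

-212.29 million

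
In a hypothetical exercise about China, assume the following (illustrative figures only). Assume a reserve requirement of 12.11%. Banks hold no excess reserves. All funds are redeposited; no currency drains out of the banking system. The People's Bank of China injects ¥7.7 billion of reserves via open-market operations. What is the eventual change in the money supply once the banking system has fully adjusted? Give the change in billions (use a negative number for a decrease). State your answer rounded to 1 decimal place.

¥63.6 billion

The simple money multiplier is m = 1/rr = 1/0.1211 ≈ 8.2576.
An open-market purchase increases the monetary base by 7.7 billion, so ΔM = m × ΔMB = 8.2576 × 7.7 ≈ 63.5835 billion.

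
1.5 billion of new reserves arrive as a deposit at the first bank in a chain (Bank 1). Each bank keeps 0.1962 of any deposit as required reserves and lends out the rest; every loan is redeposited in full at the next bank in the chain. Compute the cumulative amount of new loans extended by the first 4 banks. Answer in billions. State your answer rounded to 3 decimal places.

3.580 billion

Bank i lends (1 − rr)^i of the original deposit: Bank 1 lends 1.5·0.8038 = 1.2057, Bank 2 lends 1.5·0.8038² ≈ 0.9691, and so on.
Summing a geometric series: total = 1.5·[0.8038·(1 − 0.8038^4) / (1 − 0.8038)] ≈ 3.5800 billion.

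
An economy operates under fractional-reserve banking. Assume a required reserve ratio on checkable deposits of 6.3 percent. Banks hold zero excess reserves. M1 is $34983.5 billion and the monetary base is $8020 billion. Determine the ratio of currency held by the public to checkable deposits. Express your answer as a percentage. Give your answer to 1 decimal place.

Using m = M/MB = 34983.5/8020 ≈ 4.362032. From m = (1 + c)/(c + rr + e), rearranging gives 1 + c = m·(c + rr + e), so c·(1 − m) = m·(rr + e) − 1.
Hence c = [m·(rr + e) − 1]/(1 − m) = [4.362032 × (0.063 + 0) − 1] / (1 − 4.362032) ≈ 0.215701.

21.6%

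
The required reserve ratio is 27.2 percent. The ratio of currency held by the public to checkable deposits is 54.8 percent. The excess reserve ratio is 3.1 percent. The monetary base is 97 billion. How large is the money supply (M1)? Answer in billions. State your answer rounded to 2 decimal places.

The money multiplier is m = (1 + c) / (rr + e + c) = (1 + 0.548) / (0.272 + 0.031 + 0.548) ≈ 1.81904.
So M = m × MB = 1.81904 × 97 ≈ 176.4469 billion.

176.45 billion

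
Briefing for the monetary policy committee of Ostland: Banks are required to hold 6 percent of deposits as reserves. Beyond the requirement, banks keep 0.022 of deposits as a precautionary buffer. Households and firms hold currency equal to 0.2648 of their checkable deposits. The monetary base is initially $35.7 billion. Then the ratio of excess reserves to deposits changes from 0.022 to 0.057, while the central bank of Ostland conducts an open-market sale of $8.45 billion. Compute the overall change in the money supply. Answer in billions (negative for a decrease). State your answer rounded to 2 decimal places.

-39.93 billion

Before: m₁ = (1 + 0.2648) / (0.06 + 0.022 + 0.2648) ≈ 3.64706, MB₁ = 35.7, so M₁ = 3.64706 × 35.7 ≈ 130.2 billion.
After: m₂ = (1 + 0.2648) / (0.06 + 0.057 + 0.2648) ≈ 3.31273, MB₂ = 35.7 − 8.45 = 27.25, so M₂ = 3.31273 × 27.25 ≈ 90.2719 billion.
ΔM = M₂ − M₁ = 90.2719 − 130.2 = -39.9281 billion.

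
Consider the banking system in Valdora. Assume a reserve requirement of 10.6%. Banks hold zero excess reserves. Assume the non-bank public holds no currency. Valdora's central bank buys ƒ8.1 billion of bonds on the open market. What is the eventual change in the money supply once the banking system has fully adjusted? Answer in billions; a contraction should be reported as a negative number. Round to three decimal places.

ƒ76.415 billion

The simple money multiplier is m = 1/rr = 1/0.106 ≈ 9.43396.
An open-market purchase increases the monetary base by 8.1 billion, so ΔM = m × ΔMB = 9.43396 × 8.1 ≈ 76.4151 billion.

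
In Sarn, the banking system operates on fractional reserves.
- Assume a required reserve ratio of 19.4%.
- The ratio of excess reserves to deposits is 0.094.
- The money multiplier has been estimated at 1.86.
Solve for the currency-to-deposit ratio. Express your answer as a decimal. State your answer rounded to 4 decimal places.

0.5399

Using m = 1.86. From m = (1 + c)/(c + rr + e), rearranging gives 1 + c = m·(c + rr + e), so c·(1 − m) = m·(rr + e) − 1.
Hence c = [m·(rr + e) − 1]/(1 − m) = [1.86 × (0.194 + 0.094) − 1] / (1 − 1.86) ≈ 0.539907.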